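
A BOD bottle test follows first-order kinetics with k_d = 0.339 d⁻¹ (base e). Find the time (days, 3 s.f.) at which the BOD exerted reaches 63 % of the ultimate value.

t ≈ 2.93 d

y/L₀ = 1 − e^(−k_d t) = 0.63 ⇒ e^(−k_d t) = 0.370
t = −ln(0.370) / 0.339 = 0.9943 / 0.339 = 2.933 d.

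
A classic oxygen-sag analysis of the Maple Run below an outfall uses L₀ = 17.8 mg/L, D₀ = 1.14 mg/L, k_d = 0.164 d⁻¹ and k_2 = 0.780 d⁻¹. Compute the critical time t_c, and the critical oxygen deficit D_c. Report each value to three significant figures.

With k_2/k_d = 4.756 and 1 − D₀(k_2−k_d)/(k_d L₀) = 0.7594,
t_c = ln(4.756 × 0.7594) / (0.780 − 0.164) = ln(3.612) / 0.6160 = 1.284/0.6160 = 2.085 d.
D_c = (k_d/k_2) L₀ e^(−k_d t_c) = (0.164/0.780) × 17.8 × e^(−0.164×2.085) = 0.2103 × 17.8 × 0.7104 = 2.659 mg/L.

t_c ≈ 2.08 d; D_c ≈ 2.66 mg/L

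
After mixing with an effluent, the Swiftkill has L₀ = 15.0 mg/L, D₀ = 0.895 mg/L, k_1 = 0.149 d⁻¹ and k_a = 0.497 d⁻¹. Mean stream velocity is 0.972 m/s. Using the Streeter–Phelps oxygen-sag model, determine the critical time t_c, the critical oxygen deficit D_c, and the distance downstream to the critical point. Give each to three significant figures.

With k_a/k_1 = 3.336 and 1 − D₀(k_a−k_1)/(k_1 L₀) = 0.8606,
t_c = ln(3.336 × 0.8606) / (0.497 − 0.149) = ln(2.871) / 0.3480 = 1.055/0.3480 = 3.030 d.
L(t_c) = L₀ e^(−k_1 t_c) = 15.0 × 0.6367 = 9.550 mg/L, and at the critical point k_a D_c = k_1 L, so D_c = (0.149/0.497) × 9.550 = 2.863 mg/L.
x_c = v t_c = 0.972 m/s × 3.030 d × 86400 s/d = 254500 m ≈ 254 km.

t_c ≈ 3.03 d; D_c ≈ 2.86 mg/L; x_c ≈ 254 km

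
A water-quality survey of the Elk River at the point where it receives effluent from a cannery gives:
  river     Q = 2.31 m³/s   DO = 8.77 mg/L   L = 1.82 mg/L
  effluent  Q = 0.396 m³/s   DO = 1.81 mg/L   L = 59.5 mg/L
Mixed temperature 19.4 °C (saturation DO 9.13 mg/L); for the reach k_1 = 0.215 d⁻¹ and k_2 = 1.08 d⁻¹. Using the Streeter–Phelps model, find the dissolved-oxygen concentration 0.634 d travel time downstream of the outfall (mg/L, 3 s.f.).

Mixed DO = (2.31×8.77 + 0.396×1.81)/(2.31+0.396) = 20.98/2.706 = 7.751 mg/L.
Mixed L₀ = (2.31×1.82 + 0.396×59.5)/(2.706) = 27.77/2.706 = 10.26 mg/L.
Initial deficit D₀ = C_s − DO₀ = 9.13 − 7.751 = 1.379 mg/L.
D(0.634) = [0.215×10.26/(1.08−0.215)](e^(−0.215×0.634) − e^(−1.08×0.634)) + 1.379 e^(−1.08×0.634)
= 2.550 × (0.8726 − 0.5042) + 1.379 × 0.5042 = 1.635 mg/L.
DO = 9.13 − 1.635 = 7.495 mg/L.

DO ≈ 7.50 mg/L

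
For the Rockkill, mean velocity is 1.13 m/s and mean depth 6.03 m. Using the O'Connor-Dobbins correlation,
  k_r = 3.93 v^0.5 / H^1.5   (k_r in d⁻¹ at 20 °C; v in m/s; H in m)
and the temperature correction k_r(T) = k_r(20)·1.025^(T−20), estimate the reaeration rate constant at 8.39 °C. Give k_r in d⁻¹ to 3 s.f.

k_r ≈ 0.212 d⁻¹

k_r(20) = 3.93 × 1.13^0.5 / 6.03^1.5 = 3.93 × 1.063 / 14.81 = 0.2821 d⁻¹.
k_r(8.39) = 0.2821 × 1.025^(8.39−20) = 0.2821 × 0.7508 = 0.2118 d⁻¹.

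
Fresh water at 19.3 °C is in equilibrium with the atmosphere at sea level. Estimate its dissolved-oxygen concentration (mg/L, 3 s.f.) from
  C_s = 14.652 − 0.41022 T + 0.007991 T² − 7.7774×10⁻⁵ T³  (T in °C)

C_s ≈ 9.15 mg/L

C_s = 14.652 − 0.41022×19.3 + 0.007991×19.3² − 7.7774×10⁻⁵×19.3³ = 9.152 mg/L.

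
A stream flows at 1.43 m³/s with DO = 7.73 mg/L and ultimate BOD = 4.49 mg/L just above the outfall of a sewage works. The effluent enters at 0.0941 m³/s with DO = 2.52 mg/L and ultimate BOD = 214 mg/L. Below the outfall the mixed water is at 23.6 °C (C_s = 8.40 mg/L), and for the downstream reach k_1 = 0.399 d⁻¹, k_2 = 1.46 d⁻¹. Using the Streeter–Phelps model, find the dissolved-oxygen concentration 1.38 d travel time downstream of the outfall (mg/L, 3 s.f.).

DO ≈ 5.36 mg/L

Mixed DO = (1.43×7.73 + 0.0941×2.52)/(1.43+0.0941) = 11.29/1.524 = 7.408 mg/L.
Mixed L₀ = (1.43×4.49 + 0.0941×214)/(1.524) = 26.56/1.524 = 17.43 mg/L.
Initial deficit D₀ = C_s − DO₀ = 8.40 − 7.408 = 0.9917 mg/L.
D(1.38) = [0.399×17.43/(1.46−0.399)](e^(−0.399×1.38) − e^(−1.46×1.38)) + 0.9917 e^(−1.46×1.38)
= 6.553 × (0.5766 − 0.1333) + 0.9917 × 0.1333 = 3.037 mg/L.
DO = 8.40 − 3.037 = 5.363 mg/L.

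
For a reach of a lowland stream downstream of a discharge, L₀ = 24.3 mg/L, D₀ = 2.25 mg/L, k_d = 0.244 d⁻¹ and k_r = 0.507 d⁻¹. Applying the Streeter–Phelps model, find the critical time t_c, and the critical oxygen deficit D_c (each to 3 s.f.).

With k_r/k_d = 2.078 and 1 − D₀(k_r−k_d)/(k_d L₀) = 0.9002,
t_c = ln(2.078 × 0.9002) / (0.507 − 0.244) = ln(1.870) / 0.2630 = 0.6262/0.2630 = 2.381 d.
L(t_c) = L₀ e^(−k_d t_c) = 24.3 × 0.5594 = 13.59 mg/L, and at the critical point k_r D_c = k_d L, so D_c = (0.244/0.507) × 13.59 = 6.542 mg/L.

t_c ≈ 2.38 d; D_c ≈ 6.54 mg/L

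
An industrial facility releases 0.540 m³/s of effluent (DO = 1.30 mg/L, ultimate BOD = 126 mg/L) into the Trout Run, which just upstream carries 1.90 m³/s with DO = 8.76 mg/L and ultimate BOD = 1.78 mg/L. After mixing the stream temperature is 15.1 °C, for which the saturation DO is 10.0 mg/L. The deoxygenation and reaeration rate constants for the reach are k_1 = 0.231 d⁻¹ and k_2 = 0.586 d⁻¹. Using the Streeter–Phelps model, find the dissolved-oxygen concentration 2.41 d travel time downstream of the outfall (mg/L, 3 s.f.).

Mixed DO = (1.90×8.76 + 0.540×1.30)/(1.90+0.540) = 17.35/2.440 = 7.109 mg/L.
Mixed L₀ = (1.90×1.78 + 0.540×126)/(2.440) = 71.42/2.440 = 29.27 mg/L.
Initial deficit D₀ = C_s − DO₀ = 10.0 − 7.109 = 2.891 mg/L.
D(2.41) = [0.231×29.27/(0.586−0.231)](e^(−0.231×2.41) − e^(−0.586×2.41)) + 2.891 e^(−0.586×2.41)
= 19.05 × (0.5731 − 0.2436) + 2.891 × 0.2436 = 6.980 mg/L.
DO = 10.0 − 6.980 = 3.020 mg/L.

DO ≈ 3.02 mg/L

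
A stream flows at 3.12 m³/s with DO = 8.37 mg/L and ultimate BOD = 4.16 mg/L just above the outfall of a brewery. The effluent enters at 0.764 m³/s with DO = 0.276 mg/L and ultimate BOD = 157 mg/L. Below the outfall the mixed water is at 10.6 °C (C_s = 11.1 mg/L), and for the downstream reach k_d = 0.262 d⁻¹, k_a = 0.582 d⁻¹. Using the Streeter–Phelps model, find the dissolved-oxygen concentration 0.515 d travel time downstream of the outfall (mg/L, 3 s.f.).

DO ≈ 4.18 mg/L

Mixed DO = (3.12×8.37 + 0.764×0.276)/(3.12+0.764) = 26.33/3.884 = 6.778 mg/L.
Mixed L₀ = (3.12×4.16 + 0.764×157)/(3.884) = 132.9/3.884 = 34.22 mg/L.
Initial deficit D₀ = C_s − DO₀ = 11.1 − 6.778 = 4.322 mg/L.
D(0.515) = [0.262×34.22/(0.582−0.262)](e^(−0.262×0.515) − e^(−0.582×0.515)) + 4.322 e^(−0.582×0.515)
= 28.02 × (0.8738 − 0.7410) + 4.322 × 0.7410 = 6.923 mg/L.
DO = 11.1 − 6.923 = 4.177 mg/L.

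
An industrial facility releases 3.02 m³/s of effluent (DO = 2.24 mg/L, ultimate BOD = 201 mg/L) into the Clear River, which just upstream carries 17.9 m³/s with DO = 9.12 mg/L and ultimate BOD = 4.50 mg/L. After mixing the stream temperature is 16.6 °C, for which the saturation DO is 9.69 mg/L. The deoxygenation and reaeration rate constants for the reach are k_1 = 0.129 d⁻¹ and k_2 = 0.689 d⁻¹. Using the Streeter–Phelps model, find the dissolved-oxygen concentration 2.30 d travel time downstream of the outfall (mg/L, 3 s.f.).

DO ≈ 5.29 mg/L

Mixed DO = (17.9×9.12 + 3.02×2.24)/(17.9+3.02) = 170.0/20.92 = 8.127 mg/L.
Mixed L₀ = (17.9×4.50 + 3.02×201)/(20.92) = 687.6/20.92 = 32.87 mg/L.
Initial deficit D₀ = C_s − DO₀ = 9.69 − 8.127 = 1.563 mg/L.
D(2.30) = [0.129×32.87/(0.689−0.129)](e^(−0.129×2.30) − e^(−0.689×2.30)) + 1.563 e^(−0.689×2.30)
= 7.571 × (0.7433 − 0.2050) + 1.563 × 0.2050 = 4.396 mg/L.
DO = 9.69 − 4.396 = 5.294 mg/L.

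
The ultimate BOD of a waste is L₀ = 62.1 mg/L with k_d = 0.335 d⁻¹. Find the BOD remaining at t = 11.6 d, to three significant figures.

L ≈ 1.27 mg/L

L_t = L₀ e^(−k_d t) = 62.1 × e^(−0.335×11.6) = 62.1 × 0.02053 = 1.275 mg/L.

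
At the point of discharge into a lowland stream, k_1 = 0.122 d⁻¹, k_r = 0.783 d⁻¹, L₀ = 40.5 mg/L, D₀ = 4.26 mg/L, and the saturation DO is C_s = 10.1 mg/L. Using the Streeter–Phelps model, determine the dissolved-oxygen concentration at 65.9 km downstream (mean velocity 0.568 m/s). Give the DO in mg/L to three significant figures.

Travel time t = x/v = 65.9 km / (0.568 m/s) = 65900 m / 0.568 m/s = 116000 s = 1.343 d.
k_1 L₀/(k_r−k_1) = 0.122×40.5/(0.783−0.122) = 4.941/0.6610 = 7.475 mg/L.
e^(−k_1 t) = e^(−0.122×1.343) = 0.8489; e^(−k_r t) = e^(−0.783×1.343) = 0.3494.
D = 7.475 × (0.8489 − 0.3494) + 4.26 × 0.3494 = 3.733 + 1.489 = 5.222 mg/L.
DO = C_s − D = 10.1 − 5.222 = 4.878 mg/L.

DO ≈ 4.88 mg/L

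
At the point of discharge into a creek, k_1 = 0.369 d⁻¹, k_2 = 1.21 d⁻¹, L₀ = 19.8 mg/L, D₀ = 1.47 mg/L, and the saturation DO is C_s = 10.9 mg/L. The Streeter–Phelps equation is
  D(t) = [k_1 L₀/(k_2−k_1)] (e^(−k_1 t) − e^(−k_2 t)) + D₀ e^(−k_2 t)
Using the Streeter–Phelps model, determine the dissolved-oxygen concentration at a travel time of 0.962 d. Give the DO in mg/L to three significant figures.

k_1 L₀/(k_2−k_1) = 0.369×19.8/(1.21−0.369) = 7.306/0.8410 = 8.688 mg/L.
e^(−k_1 t) = e^(−0.369×0.9620) = 0.7012; e^(−k_2 t) = e^(−1.21×0.9620) = 0.3122.
D = 8.688 × (0.7012 − 0.3122) + 1.47 × 0.3122 = 3.379 + 0.4590 = 3.838 mg/L.
DO = C_s − D = 10.9 − 3.838 = 7.062 mg/L.

DO ≈ 7.06 mg/L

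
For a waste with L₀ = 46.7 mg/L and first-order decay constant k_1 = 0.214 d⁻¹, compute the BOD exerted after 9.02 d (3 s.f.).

y ≈ 39.9 mg/L

y_t = L₀(1 − e^(−k_1 t)) = 46.7 × (1 − e^(−0.214×9.02))
= 46.7 × (1 − 0.1451) = 46.7 × 0.8549 = 39.92 mg/L.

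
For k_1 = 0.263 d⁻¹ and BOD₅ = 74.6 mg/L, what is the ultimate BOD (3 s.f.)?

L₀ ≈ 102 mg/L

BOD₅ = L₀(1 − e^(−5k_1)) ⇒ L₀ = BOD₅ / (1 − e^(−5×0.263))
= 74.6 / (1 − 0.2685) = 74.6 / 0.7315 = 102.0 mg/L.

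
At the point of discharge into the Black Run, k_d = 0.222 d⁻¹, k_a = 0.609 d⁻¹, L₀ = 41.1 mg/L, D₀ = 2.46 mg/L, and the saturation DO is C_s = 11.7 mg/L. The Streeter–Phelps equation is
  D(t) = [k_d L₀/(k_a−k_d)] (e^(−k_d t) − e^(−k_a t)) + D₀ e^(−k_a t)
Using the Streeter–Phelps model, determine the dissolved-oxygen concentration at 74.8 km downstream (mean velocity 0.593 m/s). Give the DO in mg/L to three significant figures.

Travel time t = x/v = 74.8 km / (0.593 m/s) = 74800 m / 0.593 m/s = 126100 s = 1.460 d.
k_d L₀/(k_a−k_d) = 0.222×41.1/(0.609−0.222) = 9.124/0.3870 = 23.58 mg/L.
e^(−k_d t) = e^(−0.222×1.460) = 0.7232; e^(−k_a t) = e^(−0.609×1.460) = 0.4110.
D = 23.58 × (0.7232 − 0.4110) + 2.46 × 0.4110 = 7.359 + 1.011 = 8.371 mg/L.
DO = C_s − D = 11.7 − 8.371 = 3.329 mg/L.

DO ≈ 3.33 mg/L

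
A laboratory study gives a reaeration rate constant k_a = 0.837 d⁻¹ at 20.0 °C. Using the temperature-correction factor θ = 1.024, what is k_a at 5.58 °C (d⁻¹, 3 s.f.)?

k_a ≈ 0.595 d⁻¹

k_a(T₂) = k_a(T₁) · θ^(T₂−T₁) = 0.837 × 1.024^(5.58−20.0)
= 0.837 × 1.024^-14.4 = 0.837 × 0.7104 = 0.5946 d⁻¹.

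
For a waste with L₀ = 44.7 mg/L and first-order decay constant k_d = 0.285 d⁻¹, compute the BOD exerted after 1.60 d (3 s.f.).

y_t = L₀(1 − e^(−k_d t)) = 44.7 × (1 − e^(−0.285×1.60))
= 44.7 × (1 − 0.6338) = 44.7 × 0.3662 = 16.37 mg/L.

y ≈ 16.4 mg/L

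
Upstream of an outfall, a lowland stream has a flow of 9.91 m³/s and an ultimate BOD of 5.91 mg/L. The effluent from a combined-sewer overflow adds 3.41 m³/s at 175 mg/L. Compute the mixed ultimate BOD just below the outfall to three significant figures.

Flow-weighted mixing: C = (Q_r C_r + Q_w C_w)/(Q_r + Q_w)
= (9.91×5.91 + 3.41×175)/(9.91 + 3.41) = 655.3/13.32 = 49.20 mg/L.

49.2 mg/L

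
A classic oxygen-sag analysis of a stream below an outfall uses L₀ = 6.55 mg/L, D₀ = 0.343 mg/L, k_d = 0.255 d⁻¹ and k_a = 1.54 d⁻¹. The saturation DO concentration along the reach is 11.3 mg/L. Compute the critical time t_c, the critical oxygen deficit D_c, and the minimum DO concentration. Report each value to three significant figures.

t_c ≈ 1.16 d; D_c ≈ 0.807 mg/L; min DO ≈ 10.5 mg/L

At the critical point dD/dt = 0, so k_d L₀ e^(−k_d t) = k_a D. Substituting D(t) from the Streeter–Phelps equation and solving for t gives
t_c = ln[(k_a/k_d)(1 − D₀(k_a−k_d)/(k_d L₀))] / (k_a−k_d).
Here k_a−k_d = 1.285 d⁻¹ and 1 − D₀(k_a−k_d)/(k_d L₀) = 1 − 0.343×1.285/(0.255×6.55) = 0.7361, so
t_c = ln(6.039 × 0.7361) / 1.285 = 1.492 / 1.285 = 1.161 d.
D_c = (k_d/k_a) L₀ e^(−k_d t_c) = (0.255/1.54) × 6.55 × e^(−0.255×1.161) = 0.1656 × 6.55 × 0.7437 = 0.8066 mg/L.
Minimum DO = C_s − D_c = 11.3 − 0.8066 = 10.49 mg/L.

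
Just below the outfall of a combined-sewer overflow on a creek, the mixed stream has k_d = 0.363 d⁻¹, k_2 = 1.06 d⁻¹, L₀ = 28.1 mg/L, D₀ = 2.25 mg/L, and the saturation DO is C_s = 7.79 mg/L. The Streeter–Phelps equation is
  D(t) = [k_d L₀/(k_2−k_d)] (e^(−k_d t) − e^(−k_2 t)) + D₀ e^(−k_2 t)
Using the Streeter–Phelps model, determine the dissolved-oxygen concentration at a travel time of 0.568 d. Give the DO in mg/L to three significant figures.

k_d L₀/(k_2−k_d) = 0.363×28.1/(1.06−0.363) = 10.20/0.6970 = 14.63 mg/L.
e^(−k_d t) = e^(−0.363×0.5680) = 0.8137; e^(−k_2 t) = e^(−1.06×0.5680) = 0.5477.
D = 14.63 × (0.8137 − 0.5477) + 2.25 × 0.5477 = 3.893 + 1.232 = 5.125 mg/L.
DO = C_s − D = 7.79 − 5.125 = 2.665 mg/L.

DO ≈ 2.66 mg/L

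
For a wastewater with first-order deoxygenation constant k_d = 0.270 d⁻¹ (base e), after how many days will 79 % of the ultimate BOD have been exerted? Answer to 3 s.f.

t ≈ 5.78 d

y/L₀ = 1 − e^(−k_d t) = 0.79 ⇒ e^(−k_d t) = 0.210
t = −ln(0.210) / 0.270 = 1.561 / 0.270 = 5.780 d.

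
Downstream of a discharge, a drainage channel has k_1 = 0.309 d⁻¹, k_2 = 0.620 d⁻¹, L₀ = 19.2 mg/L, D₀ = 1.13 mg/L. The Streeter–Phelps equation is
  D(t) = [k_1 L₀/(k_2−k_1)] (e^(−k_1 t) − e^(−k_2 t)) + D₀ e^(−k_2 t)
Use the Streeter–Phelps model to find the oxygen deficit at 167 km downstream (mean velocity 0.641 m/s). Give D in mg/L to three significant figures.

Travel time t = x/v = 167 km / (0.641 m/s) = 167000 m / 0.641 m/s = 260500 s = 3.015 d.
k_1 L₀/(k_2−k_1) = 0.309×19.2/(0.620−0.309) = 5.933/0.3110 = 19.08 mg/L.
e^(−k_1 t) = e^(−0.309×3.015) = 0.3939; e^(−k_2 t) = e^(−0.620×3.015) = 0.1542.
D = 19.08 × (0.3939 − 0.1542) + 1.13 × 0.1542 = 4.572 + 0.1742 = 4.746 mg/L.

D ≈ 4.75 mg/L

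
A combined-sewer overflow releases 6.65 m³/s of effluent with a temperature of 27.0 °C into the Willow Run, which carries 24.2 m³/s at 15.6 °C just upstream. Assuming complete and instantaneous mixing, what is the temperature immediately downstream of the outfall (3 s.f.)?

Flow-weighted mixing: C = (Q_r C_r + Q_w C_w)/(Q_r + Q_w)
= (24.2×15.6 + 6.65×27.0)/(24.2 + 6.65) = 557.1/30.85 = 18.06 °C.

18.1 °C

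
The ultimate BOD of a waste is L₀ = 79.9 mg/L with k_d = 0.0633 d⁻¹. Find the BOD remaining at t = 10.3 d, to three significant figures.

L_t = L₀ e^(−k_d t) = 79.9 × e^(−0.0633×10.3) = 79.9 × 0.5210 = 41.63 mg/L.

L ≈ 41.6 mg/L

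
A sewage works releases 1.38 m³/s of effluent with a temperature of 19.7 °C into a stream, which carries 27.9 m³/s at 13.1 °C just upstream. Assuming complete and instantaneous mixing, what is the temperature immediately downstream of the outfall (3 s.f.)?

13.4 °C

Flow-weighted mixing: C = (Q_r C_r + Q_w C_w)/(Q_r + Q_w)
= (27.9×13.1 + 1.38×19.7)/(27.9 + 1.38) = 392.7/29.28 = 13.41 °C.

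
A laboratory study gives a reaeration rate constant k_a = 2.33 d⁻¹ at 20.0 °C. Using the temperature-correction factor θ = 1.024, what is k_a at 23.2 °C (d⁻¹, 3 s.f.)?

k_a ≈ 2.51 d⁻¹

k_a(T₂) = k_a(T₁) · θ^(T₂−T₁) = 2.33 × 1.024^(23.2−20.0)
= 2.33 × 1.024^3.20 = 2.33 × 1.079 = 2.514 d⁻¹.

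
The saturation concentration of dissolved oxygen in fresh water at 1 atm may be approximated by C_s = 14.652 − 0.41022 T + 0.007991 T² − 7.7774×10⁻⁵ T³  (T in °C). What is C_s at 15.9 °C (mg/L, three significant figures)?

C_s = 14.652 − 0.41022×15.9 + 0.007991×15.9² − 7.7774×10⁻⁵×15.9³ = 9.837 mg/L.

C_s ≈ 9.84 mg/L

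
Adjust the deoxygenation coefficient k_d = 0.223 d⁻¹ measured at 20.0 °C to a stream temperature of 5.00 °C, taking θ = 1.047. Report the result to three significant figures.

k_d(T₂) = k_d(T₁) · θ^(T₂−T₁) = 0.223 × 1.047^(5.00−20.0)
= 0.223 × 1.047^-15.0 = 0.223 × 0.5021 = 0.1120 d⁻¹.

k_d ≈ 0.112 d⁻¹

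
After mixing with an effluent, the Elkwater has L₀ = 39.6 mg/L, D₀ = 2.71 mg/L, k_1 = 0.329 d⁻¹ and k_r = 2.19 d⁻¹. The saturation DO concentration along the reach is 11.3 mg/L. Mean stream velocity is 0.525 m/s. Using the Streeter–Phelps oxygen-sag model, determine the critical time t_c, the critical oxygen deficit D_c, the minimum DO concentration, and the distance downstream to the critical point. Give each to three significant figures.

With k_r/k_1 = 6.657 and 1 − D₀(k_r−k_1)/(k_1 L₀) = 0.6129,
t_c = ln(6.657 × 0.6129) / (2.19 − 0.329) = ln(4.080) / 1.861 = 1.406/1.861 = 0.7555 d.
L(t_c) = L₀ e^(−k_1 t_c) = 39.6 × 0.7799 = 30.88 mg/L, and at the critical point k_r D_c = k_1 L, so D_c = (0.329/2.19) × 30.88 = 4.640 mg/L.
Minimum DO = C_s − D_c = 11.3 − 4.640 = 6.660 mg/L.
x_c = v t_c = 0.525 m/s × 0.7555 d × 86400 s/d = 34270 m ≈ 34.3 km.

t_c ≈ 0.756 d; D_c ≈ 4.64 mg/L; min DO ≈ 6.66 mg/L; x_c ≈ 34.3 km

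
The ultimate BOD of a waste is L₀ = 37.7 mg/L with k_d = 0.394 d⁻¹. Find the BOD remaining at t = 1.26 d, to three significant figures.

L_t = L₀ e^(−k_d t) = 37.7 × e^(−0.394×1.26) = 37.7 × 0.6087 = 22.95 mg/L.

L ≈ 22.9 mg/L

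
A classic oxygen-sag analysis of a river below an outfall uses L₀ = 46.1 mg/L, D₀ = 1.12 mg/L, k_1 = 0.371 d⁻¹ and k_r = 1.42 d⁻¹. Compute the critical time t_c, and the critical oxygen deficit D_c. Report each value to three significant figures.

t_c ≈ 1.21 d; D_c ≈ 7.68 mg/L

With k_r/k_1 = 3.827 and 1 − D₀(k_r−k_1)/(k_1 L₀) = 0.9313,
t_c = ln(3.827 × 0.9313) / (1.42 − 0.371) = ln(3.565) / 1.049 = 1.271/1.049 = 1.212 d.
D_c = (k_1/k_r) L₀ e^(−k_1 t_c) = (0.371/1.42) × 46.1 × e^(−0.371×1.212) = 0.2613 × 46.1 × 0.6379 = 7.683 mg/L.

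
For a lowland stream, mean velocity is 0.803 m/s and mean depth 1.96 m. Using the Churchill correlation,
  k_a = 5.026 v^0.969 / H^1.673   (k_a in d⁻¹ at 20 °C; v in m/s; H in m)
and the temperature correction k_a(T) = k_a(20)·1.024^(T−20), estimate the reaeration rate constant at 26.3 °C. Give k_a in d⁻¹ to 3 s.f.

k_a(20) = 5.026 × 0.803^0.969 / 1.96^1.673 = 5.026 × 0.8085 / 3.083 = 1.318 d⁻¹.
k_a(26.3) = 1.318 × 1.024^(26.3−20) = 1.318 × 1.161 = 1.531 d⁻¹.

k_a ≈ 1.53 d⁻¹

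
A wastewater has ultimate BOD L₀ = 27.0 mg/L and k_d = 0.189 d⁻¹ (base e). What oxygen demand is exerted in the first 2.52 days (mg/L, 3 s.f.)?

y ≈ 10.2 mg/L

y_t = L₀(1 − e^(−k_d t)) = 27.0 × (1 − e^(−0.189×2.52))
= 27.0 × (1 − 0.6211) = 27.0 × 0.3789 = 10.23 mg/L.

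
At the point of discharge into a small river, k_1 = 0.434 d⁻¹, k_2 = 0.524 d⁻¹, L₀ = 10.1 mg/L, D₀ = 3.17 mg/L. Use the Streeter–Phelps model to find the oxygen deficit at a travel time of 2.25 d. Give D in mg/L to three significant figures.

D ≈ 4.34 mg/L

k_1 L₀/(k_2−k_1) = 0.434×10.1/(0.524−0.434) = 4.383/0.09000 = 48.70 mg/L.
e^(−k_1 t) = e^(−0.434×2.250) = 0.3766; e^(−k_2 t) = e^(−0.524×2.250) = 0.3076.
D = 48.70 × (0.3766 − 0.3076) + 3.17 × 0.3076 = 3.363 + 0.9750 = 4.338 mg/L.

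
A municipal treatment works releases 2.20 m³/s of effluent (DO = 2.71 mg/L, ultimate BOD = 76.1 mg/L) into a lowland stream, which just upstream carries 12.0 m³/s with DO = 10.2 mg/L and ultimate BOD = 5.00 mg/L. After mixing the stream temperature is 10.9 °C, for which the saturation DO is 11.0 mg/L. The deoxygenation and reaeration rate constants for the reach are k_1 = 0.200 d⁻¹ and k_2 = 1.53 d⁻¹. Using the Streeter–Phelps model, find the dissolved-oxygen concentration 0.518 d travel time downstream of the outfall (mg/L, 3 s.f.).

Mixed DO = (12.0×10.2 + 2.20×2.71)/(12.0+2.20) = 128.4/14.20 = 9.040 mg/L.
Mixed L₀ = (12.0×5.00 + 2.20×76.1)/(14.20) = 227.4/14.20 = 16.02 mg/L.
Initial deficit D₀ = C_s − DO₀ = 11.0 − 9.040 = 1.960 mg/L.
D(0.518) = [0.200×16.02/(1.53−0.200)](e^(−0.200×0.518) − e^(−1.53×0.518)) + 1.960 e^(−1.53×0.518)
= 2.408 × (0.9016 − 0.4527) + 1.960 × 0.4527 = 1.969 mg/L.
DO = 11.0 − 1.969 = 9.031 mg/L.

DO ≈ 9.03 mg/L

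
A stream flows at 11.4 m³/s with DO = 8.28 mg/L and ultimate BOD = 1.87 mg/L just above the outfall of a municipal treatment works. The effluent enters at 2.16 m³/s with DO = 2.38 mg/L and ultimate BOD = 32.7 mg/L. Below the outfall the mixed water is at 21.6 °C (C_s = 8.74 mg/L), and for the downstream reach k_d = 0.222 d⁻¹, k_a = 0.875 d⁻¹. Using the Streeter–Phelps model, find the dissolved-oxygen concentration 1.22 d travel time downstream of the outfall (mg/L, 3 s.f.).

Mixed DO = (11.4×8.28 + 2.16×2.38)/(11.4+2.16) = 99.53/13.56 = 7.340 mg/L.
Mixed L₀ = (11.4×1.87 + 2.16×32.7)/(13.56) = 91.95/13.56 = 6.781 mg/L.
Initial deficit D₀ = C_s − DO₀ = 8.74 − 7.340 = 1.400 mg/L.
D(1.22) = [0.222×6.781/(0.875−0.222)](e^(−0.222×1.22) − e^(−0.875×1.22)) + 1.400 e^(−0.875×1.22)
= 2.305 × (0.7627 − 0.3439) + 1.400 × 0.3439 = 1.447 mg/L.
DO = 8.74 − 1.447 = 7.293 mg/L.

DO ≈ 7.29 mg/L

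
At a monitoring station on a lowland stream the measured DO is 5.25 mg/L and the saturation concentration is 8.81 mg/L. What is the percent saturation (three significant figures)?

% saturation = C/C_s × 100 = 5.25/8.81 × 100 = 59.6 %.

59.6 % saturation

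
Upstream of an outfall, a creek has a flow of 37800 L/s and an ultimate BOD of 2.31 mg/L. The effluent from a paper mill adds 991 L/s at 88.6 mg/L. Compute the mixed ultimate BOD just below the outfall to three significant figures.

4.51 mg/L

Flow-weighted mixing: C = (Q_r C_r + Q_w C_w)/(Q_r + Q_w)
= (37800×2.31 + 991×88.6)/(37800 + 991) = 175100/38790 = 4.514 mg/L.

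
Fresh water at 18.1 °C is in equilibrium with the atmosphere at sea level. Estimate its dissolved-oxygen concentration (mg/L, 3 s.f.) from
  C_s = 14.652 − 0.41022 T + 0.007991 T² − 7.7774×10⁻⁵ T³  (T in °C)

C_s = 14.652 − 0.41022×18.1 + 0.007991×18.1² − 7.7774×10⁻⁵×18.1³ = 9.384 mg/L.

C_s ≈ 9.38 mg/L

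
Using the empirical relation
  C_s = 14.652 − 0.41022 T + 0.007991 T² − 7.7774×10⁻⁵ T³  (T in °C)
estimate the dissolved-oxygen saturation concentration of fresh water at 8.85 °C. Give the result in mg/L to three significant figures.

C_s ≈ 11.6 mg/L

C_s = 14.652 − 0.41022×8.85 + 0.007991×8.85² − 7.7774×10⁻⁵×8.85³ = 11.59 mg/L.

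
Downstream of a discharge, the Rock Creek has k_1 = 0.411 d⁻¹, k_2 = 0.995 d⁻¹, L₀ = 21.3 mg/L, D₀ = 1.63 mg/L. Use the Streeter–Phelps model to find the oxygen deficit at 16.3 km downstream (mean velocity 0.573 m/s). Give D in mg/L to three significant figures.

D ≈ 3.46 mg/L

Travel time t = x/v = 16.3 km / (0.573 m/s) = 16300 m / 0.573 m/s = 28450 s = 0.3292 d.
k_1 L₀/(k_2−k_1) = 0.411×21.3/(0.995−0.411) = 8.754/0.5840 = 14.99 mg/L.
e^(−k_1 t) = e^(−0.411×0.3292) = 0.8734; e^(−k_2 t) = e^(−0.995×0.3292) = 0.7207.
D = 14.99 × (0.8734 − 0.7207) + 1.63 × 0.7207 = 2.290 + 1.175 = 3.465 mg/L.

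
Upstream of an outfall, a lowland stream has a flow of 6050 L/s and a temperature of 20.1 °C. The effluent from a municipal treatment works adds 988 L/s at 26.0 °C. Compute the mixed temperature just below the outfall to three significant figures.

Flow-weighted mixing: C = (Q_r C_r + Q_w C_w)/(Q_r + Q_w)
= (6050×20.1 + 988×26.0)/(6050 + 988) = 147300/7038 = 20.93 °C.

20.9 °C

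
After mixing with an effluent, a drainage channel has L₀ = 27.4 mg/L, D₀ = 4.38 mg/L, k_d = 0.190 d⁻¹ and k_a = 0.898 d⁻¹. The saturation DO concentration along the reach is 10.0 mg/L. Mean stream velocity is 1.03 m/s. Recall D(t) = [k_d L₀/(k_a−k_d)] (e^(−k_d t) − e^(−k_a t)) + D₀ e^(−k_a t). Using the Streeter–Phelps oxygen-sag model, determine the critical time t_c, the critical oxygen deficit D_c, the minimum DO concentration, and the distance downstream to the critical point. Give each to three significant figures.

t_c ≈ 0.915 d; D_c ≈ 4.87 mg/L; min DO ≈ 5.13 mg/L; x_c ≈ 81.4 km

At the critical point dD/dt = 0, so k_d L₀ e^(−k_d t) = k_a D. Substituting D(t) from the Streeter–Phelps equation and solving for t gives
t_c = ln[(k_a/k_d)(1 − D₀(k_a−k_d)/(k_d L₀))] / (k_a−k_d).
Here k_a−k_d = 0.7080 d⁻¹ and 1 − D₀(k_a−k_d)/(k_d L₀) = 1 − 4.38×0.7080/(0.190×27.4) = 0.4043, so
t_c = ln(4.726 × 0.4043) / 0.7080 = 0.6476 / 0.7080 = 0.9147 d.
D_c = (k_d/k_a) L₀ e^(−k_d t_c) = (0.190/0.898) × 27.4 × e^(−0.190×0.9147) = 0.2116 × 27.4 × 0.8405 = 4.872 mg/L.
Minimum DO = C_s − D_c = 10.0 − 4.872 = 5.128 mg/L.
x_c = v t_c = 1.03 m/s × 0.9147 d × 86400 s/d = 81400 m ≈ 81.4 km.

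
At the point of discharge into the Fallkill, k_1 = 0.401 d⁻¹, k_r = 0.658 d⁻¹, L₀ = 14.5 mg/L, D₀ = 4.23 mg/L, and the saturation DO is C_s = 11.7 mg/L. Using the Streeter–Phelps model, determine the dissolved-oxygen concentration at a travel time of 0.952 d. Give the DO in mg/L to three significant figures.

DO ≈ 6.09 mg/L

k_1 L₀/(k_r−k_1) = 0.401×14.5/(0.658−0.401) = 5.815/0.2570 = 22.62 mg/L.
e^(−k_1 t) = e^(−0.401×0.9520) = 0.6827; e^(−k_r t) = e^(−0.658×0.9520) = 0.5345.
D = 22.62 × (0.6827 − 0.5345) + 4.23 × 0.5345 = 3.352 + 2.261 = 5.613 mg/L.
DO = C_s − D = 11.7 − 5.613 = 6.087 mg/L.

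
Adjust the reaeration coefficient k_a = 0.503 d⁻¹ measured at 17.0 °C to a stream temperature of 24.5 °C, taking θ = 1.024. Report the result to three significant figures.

k_a(T₂) = k_a(T₁) · θ^(T₂−T₁) = 0.503 × 1.024^(24.5−17.0)
= 0.503 × 1.024^7.50 = 0.503 × 1.195 = 0.6009 d⁻¹.

k_a ≈ 0.601 d⁻¹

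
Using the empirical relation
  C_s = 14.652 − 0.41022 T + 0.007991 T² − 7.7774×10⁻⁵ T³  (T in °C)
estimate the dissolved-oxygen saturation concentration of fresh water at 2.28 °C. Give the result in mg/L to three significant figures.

C_s = 14.652 − 0.41022×2.28 + 0.007991×2.28² − 7.7774×10⁻⁵×2.28³ = 13.76 mg/L.

C_s ≈ 13.8 mg/L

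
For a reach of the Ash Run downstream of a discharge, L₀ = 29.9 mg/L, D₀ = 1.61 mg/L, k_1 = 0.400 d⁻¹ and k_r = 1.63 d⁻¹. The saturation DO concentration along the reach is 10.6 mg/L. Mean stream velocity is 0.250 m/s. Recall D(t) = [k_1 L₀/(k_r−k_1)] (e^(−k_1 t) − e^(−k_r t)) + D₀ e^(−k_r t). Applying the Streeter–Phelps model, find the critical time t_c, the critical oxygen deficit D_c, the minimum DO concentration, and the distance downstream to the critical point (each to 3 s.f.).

At the critical point dD/dt = 0, so k_1 L₀ e^(−k_1 t) = k_r D. Substituting D(t) from the Streeter–Phelps equation and solving for t gives
t_c = ln[(k_r/k_1)(1 − D₀(k_r−k_1)/(k_1 L₀))] / (k_r−k_1).
Here k_r−k_1 = 1.230 d⁻¹ and 1 − D₀(k_r−k_1)/(k_1 L₀) = 1 − 1.61×1.230/(0.400×29.9) = 0.8344, so
t_c = ln(4.075 × 0.8344) / 1.230 = 1.224 / 1.230 = 0.9950 d.
L(t_c) = L₀ e^(−k_1 t_c) = 29.9 × 0.6717 = 20.08 mg/L, and at the critical point k_r D_c = k_1 L, so D_c = (0.400/1.63) × 20.08 = 4.928 mg/L.
Minimum DO = C_s − D_c = 10.6 − 4.928 = 5.672 mg/L.
x_c = v t_c = 0.250 m/s × 0.9950 d × 86400 s/d = 21490 m ≈ 21.5 km.

t_c ≈ 0.995 d; D_c ≈ 4.93 mg/L; min DO ≈ 5.67 mg/L; x_c ≈ 21.5 km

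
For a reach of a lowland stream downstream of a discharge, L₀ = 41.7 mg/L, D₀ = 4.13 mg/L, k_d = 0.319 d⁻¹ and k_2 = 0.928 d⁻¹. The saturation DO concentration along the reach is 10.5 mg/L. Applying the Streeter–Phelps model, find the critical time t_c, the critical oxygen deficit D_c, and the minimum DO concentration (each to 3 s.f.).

t_c ≈ 1.41 d; D_c ≈ 9.14 mg/L; min DO ≈ 1.36 mg/L

With k_2/k_d = 2.909 and 1 − D₀(k_2−k_d)/(k_d L₀) = 0.8109,
t_c = ln(2.909 × 0.8109) / (0.928 − 0.319) = ln(2.359) / 0.6090 = 0.8583/0.6090 = 1.409 d.
L(t_c) = L₀ e^(−k_d t_c) = 41.7 × 0.6379 = 26.60 mg/L, and at the critical point k_2 D_c = k_d L, so D_c = (0.319/0.928) × 26.60 = 9.144 mg/L.
Minimum DO = C_s − D_c = 10.5 − 9.144 = 1.356 mg/L.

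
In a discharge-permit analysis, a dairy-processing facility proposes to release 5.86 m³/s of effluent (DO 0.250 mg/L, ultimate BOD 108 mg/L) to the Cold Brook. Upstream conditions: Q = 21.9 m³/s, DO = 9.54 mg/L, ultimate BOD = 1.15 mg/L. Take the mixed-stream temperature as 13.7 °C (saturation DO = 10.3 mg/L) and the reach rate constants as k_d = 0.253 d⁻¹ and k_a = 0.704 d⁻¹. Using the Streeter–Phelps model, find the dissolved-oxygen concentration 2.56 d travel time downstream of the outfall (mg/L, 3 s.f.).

DO ≈ 5.09 mg/L

Mixed DO = (21.9×9.54 + 5.86×0.250)/(21.9+5.86) = 210.4/27.76 = 7.579 mg/L.
Mixed L₀ = (21.9×1.15 + 5.86×108)/(27.76) = 658.1/27.76 = 23.71 mg/L.
Initial deficit D₀ = C_s − DO₀ = 10.3 − 7.579 = 2.721 mg/L.
D(2.56) = [0.253×23.71/(0.704−0.253)](e^(−0.253×2.56) − e^(−0.704×2.56)) + 2.721 e^(−0.704×2.56)
= 13.30 × (0.5233 − 0.1649) + 2.721 × 0.1649 = 5.214 mg/L.
DO = 10.3 − 5.214 = 5.086 mg/L.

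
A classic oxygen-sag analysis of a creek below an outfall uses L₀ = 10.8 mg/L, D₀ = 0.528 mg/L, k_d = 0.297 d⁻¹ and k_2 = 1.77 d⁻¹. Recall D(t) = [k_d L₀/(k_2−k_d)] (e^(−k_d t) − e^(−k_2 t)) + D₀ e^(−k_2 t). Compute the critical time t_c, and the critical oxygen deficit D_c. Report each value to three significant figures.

With k_2/k_d = 5.960 and 1 − D₀(k_2−k_d)/(k_d L₀) = 0.7575,
t_c = ln(5.960 × 0.7575) / (1.77 − 0.297) = ln(4.515) / 1.473 = 1.507/1.473 = 1.023 d.
D_c = (k_d/k_2) L₀ e^(−k_d t_c) = (0.297/1.77) × 10.8 × e^(−0.297×1.023) = 0.1678 × 10.8 × 0.7379 = 1.337 mg/L.

t_c ≈ 1.02 d; D_c ≈ 1.34 mg/L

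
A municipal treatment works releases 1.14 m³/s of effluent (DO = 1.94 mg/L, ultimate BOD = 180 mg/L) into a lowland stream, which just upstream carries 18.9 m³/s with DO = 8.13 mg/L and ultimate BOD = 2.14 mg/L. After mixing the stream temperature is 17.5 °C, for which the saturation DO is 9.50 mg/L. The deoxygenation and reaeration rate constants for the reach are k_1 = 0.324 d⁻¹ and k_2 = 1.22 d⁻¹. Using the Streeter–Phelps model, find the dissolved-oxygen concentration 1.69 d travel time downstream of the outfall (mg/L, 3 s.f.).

DO ≈ 7.28 mg/L

Mixed DO = (18.9×8.13 + 1.14×1.94)/(18.9+1.14) = 155.9/20.04 = 7.778 mg/L.
Mixed L₀ = (18.9×2.14 + 1.14×180)/(20.04) = 245.6/20.04 = 12.26 mg/L.
Initial deficit D₀ = C_s − DO₀ = 9.50 − 7.778 = 1.722 mg/L.
D(1.69) = [0.324×12.26/(1.22−0.324)](e^(−0.324×1.69) − e^(−1.22×1.69)) + 1.722 e^(−1.22×1.69)
= 4.433 × (0.5784 − 0.1272) + 1.722 × 0.1272 = 2.219 mg/L.
DO = 9.50 − 2.219 = 7.281 mg/L.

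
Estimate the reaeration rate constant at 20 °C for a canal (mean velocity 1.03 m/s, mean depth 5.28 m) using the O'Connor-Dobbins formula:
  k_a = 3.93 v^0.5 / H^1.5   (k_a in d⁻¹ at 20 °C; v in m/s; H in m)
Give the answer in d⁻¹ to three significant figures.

k_a ≈ 0.329 d⁻¹

k_a = 3.93 × 1.03^0.5 / 5.28^1.5 = 3.93 × 1.015 / 12.13 = 0.3287 d⁻¹.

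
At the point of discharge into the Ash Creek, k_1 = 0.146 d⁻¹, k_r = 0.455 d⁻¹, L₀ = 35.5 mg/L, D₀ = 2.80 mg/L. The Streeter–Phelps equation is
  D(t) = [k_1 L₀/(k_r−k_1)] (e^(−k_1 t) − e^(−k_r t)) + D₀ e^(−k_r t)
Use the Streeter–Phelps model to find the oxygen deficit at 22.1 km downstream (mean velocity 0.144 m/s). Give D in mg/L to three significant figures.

D ≈ 6.71 mg/L

Travel time t = x/v = 22.1 km / (0.144 m/s) = 22100 m / 0.144 m/s = 153500 s = 1.776 d.
k_1 L₀/(k_r−k_1) = 0.146×35.5/(0.455−0.146) = 5.183/0.3090 = 16.77 mg/L.
e^(−k_1 t) = e^(−0.146×1.776) = 0.7716; e^(−k_r t) = e^(−0.455×1.776) = 0.4457.
D = 16.77 × (0.7716 − 0.4457) + 2.80 × 0.4457 = 5.467 + 1.248 = 6.714 mg/L.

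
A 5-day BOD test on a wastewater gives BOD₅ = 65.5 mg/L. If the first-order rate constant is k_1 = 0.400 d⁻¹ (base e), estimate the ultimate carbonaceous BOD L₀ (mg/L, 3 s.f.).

BOD₅ = L₀(1 − e^(−5k_1)) ⇒ L₀ = BOD₅ / (1 − e^(−5×0.400))
= 65.5 / (1 − 0.1353) = 65.5 / 0.8647 = 75.75 mg/L.

L₀ ≈ 75.8 mg/L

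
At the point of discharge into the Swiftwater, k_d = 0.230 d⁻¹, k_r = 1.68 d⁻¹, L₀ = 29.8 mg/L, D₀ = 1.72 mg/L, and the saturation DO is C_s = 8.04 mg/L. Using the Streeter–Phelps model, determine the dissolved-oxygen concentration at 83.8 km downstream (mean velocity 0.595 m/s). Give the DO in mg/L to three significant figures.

Travel time t = x/v = 83.8 km / (0.595 m/s) = 83800 m / 0.595 m/s = 140800 s = 1.630 d.
k_d L₀/(k_r−k_d) = 0.230×29.8/(1.68−0.230) = 6.854/1.450 = 4.727 mg/L.
e^(−k_d t) = e^(−0.230×1.630) = 0.6873; e^(−k_r t) = e^(−1.68×1.630) = 0.06466.
D = 4.727 × (0.6873 − 0.06466) + 1.72 × 0.06466 = 2.943 + 0.1112 = 3.055 mg/L.
DO = C_s − D = 8.04 − 3.055 = 4.985 mg/L.

DO ≈ 4.99 mg/L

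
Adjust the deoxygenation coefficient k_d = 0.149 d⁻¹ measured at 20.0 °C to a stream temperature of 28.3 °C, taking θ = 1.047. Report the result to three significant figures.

k_d(T₂) = k_d(T₁) · θ^(T₂−T₁) = 0.149 × 1.047^(28.3−20.0)
= 0.149 × 1.047^8.30 = 0.149 × 1.464 = 0.2181 d⁻¹.

k_d ≈ 0.218 d⁻¹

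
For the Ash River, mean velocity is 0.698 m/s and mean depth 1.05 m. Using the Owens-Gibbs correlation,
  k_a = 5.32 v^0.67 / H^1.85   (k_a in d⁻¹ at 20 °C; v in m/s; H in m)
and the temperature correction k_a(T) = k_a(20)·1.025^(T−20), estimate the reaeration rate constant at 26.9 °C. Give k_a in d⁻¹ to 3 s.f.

k_a(20) = 5.32 × 0.698^0.67 / 1.05^1.85 = 5.32 × 0.7859 / 1.094 = 3.820 d⁻¹.
k_a(26.9) = 3.820 × 1.025^(26.9−20) = 3.820 × 1.186 = 4.530 d⁻¹.

k_a ≈ 4.53 d⁻¹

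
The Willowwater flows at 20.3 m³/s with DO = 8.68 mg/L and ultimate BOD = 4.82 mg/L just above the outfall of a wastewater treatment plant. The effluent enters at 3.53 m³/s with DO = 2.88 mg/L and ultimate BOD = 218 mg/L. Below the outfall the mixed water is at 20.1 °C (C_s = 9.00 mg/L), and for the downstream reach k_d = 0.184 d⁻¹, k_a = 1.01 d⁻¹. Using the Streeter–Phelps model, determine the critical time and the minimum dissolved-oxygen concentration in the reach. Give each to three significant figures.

t_c ≈ 1.87 d; minimum DO ≈ 4.30 mg/L

Mixed DO = (20.3×8.68 + 3.53×2.88)/(20.3+3.53) = 186.4/23.83 = 7.821 mg/L.
Mixed L₀ = (20.3×4.82 + 3.53×218)/(23.83) = 867.4/23.83 = 36.40 mg/L.
Initial deficit D₀ = C_s − DO₀ = 9.00 − 7.821 = 1.179 mg/L.
t_c = (1/0.8260) ln[(1.01/0.184)(1 − 1.179×0.8260/(0.184×36.40))] = 1.211 × ln(4.691) = 1.871 d.
D_c = (0.184/1.01) × 36.40 × e^(−0.184×1.871) = 0.1822 × 36.40 × 0.7087 = 4.700 mg/L.
Minimum DO = 9.00 − 4.700 = 4.300 mg/L.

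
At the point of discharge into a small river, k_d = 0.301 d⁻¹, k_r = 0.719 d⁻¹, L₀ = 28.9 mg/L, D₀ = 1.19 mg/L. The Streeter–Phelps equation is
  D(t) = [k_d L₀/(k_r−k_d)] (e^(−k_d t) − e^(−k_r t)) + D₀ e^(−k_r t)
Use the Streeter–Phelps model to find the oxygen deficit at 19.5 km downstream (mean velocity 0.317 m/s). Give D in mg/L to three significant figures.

D ≈ 5.04 mg/L

Travel time t = x/v = 19.5 km / (0.317 m/s) = 19500 m / 0.317 m/s = 61510 s = 0.7120 d.
k_d L₀/(k_r−k_d) = 0.301×28.9/(0.719−0.301) = 8.699/0.4180 = 20.81 mg/L.
e^(−k_d t) = e^(−0.301×0.7120) = 0.8071; e^(−k_r t) = e^(−0.719×0.7120) = 0.5994.
D = 20.81 × (0.8071 − 0.5994) + 1.19 × 0.5994 = 4.323 + 0.7132 = 5.037 mg/L.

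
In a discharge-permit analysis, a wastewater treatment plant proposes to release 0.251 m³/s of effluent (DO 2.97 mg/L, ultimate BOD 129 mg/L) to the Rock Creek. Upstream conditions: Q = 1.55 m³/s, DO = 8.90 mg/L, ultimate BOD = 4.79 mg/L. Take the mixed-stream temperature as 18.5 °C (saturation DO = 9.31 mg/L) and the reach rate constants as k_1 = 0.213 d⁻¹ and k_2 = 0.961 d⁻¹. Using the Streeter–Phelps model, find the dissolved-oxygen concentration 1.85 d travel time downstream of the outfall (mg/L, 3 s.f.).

Mixed DO = (1.55×8.90 + 0.251×2.97)/(1.55+0.251) = 14.54/1.801 = 8.074 mg/L.
Mixed L₀ = (1.55×4.79 + 0.251×129)/(1.801) = 39.80/1.801 = 22.10 mg/L.
Initial deficit D₀ = C_s − DO₀ = 9.31 − 8.074 = 1.236 mg/L.
D(1.85) = [0.213×22.10/(0.961−0.213)](e^(−0.213×1.85) − e^(−0.961×1.85)) + 1.236 e^(−0.961×1.85)
= 6.293 × (0.6743 − 0.1690) + 1.236 × 0.1690 = 3.389 mg/L.
DO = 9.31 − 3.389 = 5.921 mg/L.

DO ≈ 5.92 mg/L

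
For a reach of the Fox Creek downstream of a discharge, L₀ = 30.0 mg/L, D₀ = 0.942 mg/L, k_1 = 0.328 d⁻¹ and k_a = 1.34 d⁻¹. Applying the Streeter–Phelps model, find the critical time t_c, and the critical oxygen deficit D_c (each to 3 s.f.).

t_c ≈ 1.29 d; D_c ≈ 4.81 mg/L

t_c = [1/(k_a−k_1)] ln[(k_a/k_1)(1 − D₀(k_a−k_1)/(k_1 L₀))]
= [1/(1.34−0.328)] ln[(1.34/0.328)(1 − 0.942×1.012/(0.328×30.0))]
= (1/1.012) ln[4.085 × 0.9031] = 0.9881 × ln(3.690) = 0.9881 × 1.306 = 1.290 d.
D_c = (k_1/k_a) L₀ e^(−k_1 t_c) = (0.328/1.34) × 30.0 × e^(−0.328×1.290) = 0.2448 × 30.0 × 0.6550 = 4.810 mg/L.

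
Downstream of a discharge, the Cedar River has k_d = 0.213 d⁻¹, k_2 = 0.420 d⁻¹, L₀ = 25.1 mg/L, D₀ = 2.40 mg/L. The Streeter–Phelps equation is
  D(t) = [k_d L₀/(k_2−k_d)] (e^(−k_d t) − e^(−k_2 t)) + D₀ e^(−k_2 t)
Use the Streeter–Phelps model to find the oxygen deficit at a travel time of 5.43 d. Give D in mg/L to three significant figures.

D ≈ 5.73 mg/L

k_d L₀/(k_2−k_d) = 0.213×25.1/(0.420−0.213) = 5.346/0.2070 = 25.83 mg/L.
e^(−k_d t) = e^(−0.213×5.430) = 0.3146; e^(−k_2 t) = e^(−0.420×5.430) = 0.1022.
D = 25.83 × (0.3146 − 0.1022) + 2.40 × 0.1022 = 5.484 + 0.2453 = 5.729 mg/L.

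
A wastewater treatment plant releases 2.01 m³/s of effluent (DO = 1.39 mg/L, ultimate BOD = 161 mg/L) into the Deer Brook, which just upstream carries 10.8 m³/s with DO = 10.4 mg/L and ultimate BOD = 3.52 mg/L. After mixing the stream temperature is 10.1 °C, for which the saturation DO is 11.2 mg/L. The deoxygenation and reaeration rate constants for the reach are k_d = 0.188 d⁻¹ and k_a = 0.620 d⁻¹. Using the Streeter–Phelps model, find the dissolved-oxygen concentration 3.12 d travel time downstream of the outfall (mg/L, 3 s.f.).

DO ≈ 5.82 mg/L

Mixed DO = (10.8×10.4 + 2.01×1.39)/(10.8+2.01) = 115.1/12.81 = 8.986 mg/L.
Mixed L₀ = (10.8×3.52 + 2.01×161)/(12.81) = 361.6/12.81 = 28.23 mg/L.
Initial deficit D₀ = C_s − DO₀ = 11.2 − 8.986 = 2.214 mg/L.
D(3.12) = [0.188×28.23/(0.620−0.188)](e^(−0.188×3.12) − e^(−0.620×3.12)) + 2.214 e^(−0.620×3.12)
= 12.29 × (0.5562 − 0.1445) + 2.214 × 0.1445 = 5.378 mg/L.
DO = 11.2 − 5.378 = 5.822 mg/L.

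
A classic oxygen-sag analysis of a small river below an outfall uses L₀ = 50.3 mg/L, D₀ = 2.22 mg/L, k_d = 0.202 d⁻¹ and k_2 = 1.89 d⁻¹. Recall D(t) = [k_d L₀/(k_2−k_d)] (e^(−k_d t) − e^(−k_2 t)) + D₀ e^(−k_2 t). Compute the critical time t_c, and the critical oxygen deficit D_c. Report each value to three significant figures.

At the critical point dD/dt = 0, so k_d L₀ e^(−k_d t) = k_2 D. Substituting D(t) from the Streeter–Phelps equation and solving for t gives
t_c = ln[(k_2/k_d)(1 − D₀(k_2−k_d)/(k_d L₀))] / (k_2−k_d).
Here k_2−k_d = 1.688 d⁻¹ and 1 − D₀(k_2−k_d)/(k_d L₀) = 1 − 2.22×1.688/(0.202×50.3) = 0.6312, so
t_c = ln(9.356 × 0.6312) / 1.688 = 1.776 / 1.688 = 1.052 d.
L(t_c) = L₀ e^(−k_d t_c) = 50.3 × 0.8085 = 40.67 mg/L, and at the critical point k_2 D_c = k_d L, so D_c = (0.202/1.89) × 40.67 = 4.347 mg/L.

t_c ≈ 1.05 d; D_c ≈ 4.35 mg/L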